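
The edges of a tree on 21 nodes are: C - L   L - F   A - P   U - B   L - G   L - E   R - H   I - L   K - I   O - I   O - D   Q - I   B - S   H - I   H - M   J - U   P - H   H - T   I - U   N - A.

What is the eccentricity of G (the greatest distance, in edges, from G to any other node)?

The node farthest from G is N, via G-L-I-H-P-A-N — 6 edges.

6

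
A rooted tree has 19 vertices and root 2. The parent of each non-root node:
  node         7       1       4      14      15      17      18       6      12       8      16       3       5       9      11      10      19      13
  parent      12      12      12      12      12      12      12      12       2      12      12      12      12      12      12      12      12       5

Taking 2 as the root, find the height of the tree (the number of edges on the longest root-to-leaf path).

A deepest node is 13, reached by 2 → 12 → 5 → 13.
That path has 3 edges, so the height is 3.

3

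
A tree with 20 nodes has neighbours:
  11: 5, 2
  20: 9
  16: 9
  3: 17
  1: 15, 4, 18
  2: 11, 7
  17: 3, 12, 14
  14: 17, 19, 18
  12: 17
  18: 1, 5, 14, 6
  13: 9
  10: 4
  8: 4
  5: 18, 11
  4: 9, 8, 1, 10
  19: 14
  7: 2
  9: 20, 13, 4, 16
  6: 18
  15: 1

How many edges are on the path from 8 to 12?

Walking from 8: 8 – 4 – 1 – 18 – 14 – 17 – 12. Length 6.

6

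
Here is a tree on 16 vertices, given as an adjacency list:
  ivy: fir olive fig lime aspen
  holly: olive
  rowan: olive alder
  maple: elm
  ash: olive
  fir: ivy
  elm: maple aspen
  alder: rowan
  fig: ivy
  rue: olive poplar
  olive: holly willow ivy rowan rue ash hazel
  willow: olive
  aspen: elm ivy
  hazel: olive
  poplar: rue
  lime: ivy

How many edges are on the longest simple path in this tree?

6

A longest path is alder - rowan - olive - ivy - aspen - elm - maple, with 6 edges.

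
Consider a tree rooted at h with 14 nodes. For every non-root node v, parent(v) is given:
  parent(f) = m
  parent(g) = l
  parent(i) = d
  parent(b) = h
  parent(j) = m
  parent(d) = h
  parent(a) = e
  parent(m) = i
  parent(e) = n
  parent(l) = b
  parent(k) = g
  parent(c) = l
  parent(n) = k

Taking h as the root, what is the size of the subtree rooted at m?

Descendants of m (including itself): m, j, f. That's 3.

3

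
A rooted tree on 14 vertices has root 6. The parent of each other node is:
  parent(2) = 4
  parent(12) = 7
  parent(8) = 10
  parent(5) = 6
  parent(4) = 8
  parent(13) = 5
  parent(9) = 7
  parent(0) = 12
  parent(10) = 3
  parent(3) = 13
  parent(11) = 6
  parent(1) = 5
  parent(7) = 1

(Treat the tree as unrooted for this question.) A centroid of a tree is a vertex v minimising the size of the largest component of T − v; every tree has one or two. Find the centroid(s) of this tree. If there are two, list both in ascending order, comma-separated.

5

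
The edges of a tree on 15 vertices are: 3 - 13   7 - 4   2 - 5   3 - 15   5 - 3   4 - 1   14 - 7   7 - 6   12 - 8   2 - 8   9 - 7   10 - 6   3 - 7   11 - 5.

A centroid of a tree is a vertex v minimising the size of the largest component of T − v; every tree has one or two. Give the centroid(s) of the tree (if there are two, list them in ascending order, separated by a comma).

3

If 3 is removed the pieces have sizes 7, 5, 1, 1, all ≤ ⌊15/2⌋ = 7.
Every other node leaves some component of size > 7, so the centroid is unique.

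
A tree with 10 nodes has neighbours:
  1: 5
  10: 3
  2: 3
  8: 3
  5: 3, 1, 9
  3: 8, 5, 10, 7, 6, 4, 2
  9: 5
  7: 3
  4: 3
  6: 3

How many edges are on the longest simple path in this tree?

3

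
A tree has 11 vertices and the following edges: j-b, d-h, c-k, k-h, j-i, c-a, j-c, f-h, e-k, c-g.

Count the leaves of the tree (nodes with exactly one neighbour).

Exactly 7 nodes have a single neighbour: a, b, d, e, f, g, i.

7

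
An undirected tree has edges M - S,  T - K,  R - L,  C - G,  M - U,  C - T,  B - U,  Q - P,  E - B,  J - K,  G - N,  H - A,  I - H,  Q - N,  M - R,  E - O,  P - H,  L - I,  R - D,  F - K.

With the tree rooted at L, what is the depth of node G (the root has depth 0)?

6

Climbing from G to the root: G → N → Q → P → H → I → L. That's 6 steps.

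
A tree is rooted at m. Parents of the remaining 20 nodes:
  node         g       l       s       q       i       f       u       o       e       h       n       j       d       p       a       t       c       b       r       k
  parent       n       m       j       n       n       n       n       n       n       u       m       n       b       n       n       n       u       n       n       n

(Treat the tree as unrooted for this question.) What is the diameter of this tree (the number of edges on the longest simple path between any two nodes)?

4

A longest path is c–u–n–b–d, with 4 edges.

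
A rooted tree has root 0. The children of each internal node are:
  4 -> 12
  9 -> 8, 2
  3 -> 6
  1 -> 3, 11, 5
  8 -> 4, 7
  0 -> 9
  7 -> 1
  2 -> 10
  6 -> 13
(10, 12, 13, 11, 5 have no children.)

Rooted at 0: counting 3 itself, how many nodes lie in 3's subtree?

3

The subtree rooted at 3 contains: 3, 6, 13 — 3 nodes.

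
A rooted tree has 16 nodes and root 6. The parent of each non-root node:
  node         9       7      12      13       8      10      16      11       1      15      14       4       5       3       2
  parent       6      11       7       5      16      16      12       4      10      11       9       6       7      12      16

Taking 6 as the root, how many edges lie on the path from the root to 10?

Climbing from 10 to the root: 10–16–12–7–11–4–6. That's 6 steps.

6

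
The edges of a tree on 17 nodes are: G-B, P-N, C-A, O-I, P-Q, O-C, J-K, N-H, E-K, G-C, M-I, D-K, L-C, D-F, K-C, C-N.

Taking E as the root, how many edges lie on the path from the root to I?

4

Path from E to I: E–K–C–O–I, which has 4 edges.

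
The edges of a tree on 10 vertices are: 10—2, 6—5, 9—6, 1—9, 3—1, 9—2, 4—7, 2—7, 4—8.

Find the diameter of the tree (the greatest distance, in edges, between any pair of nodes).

6

Starting from 8, a farthest node is 3 at distance 6.
One longest path: 8 – 4 – 7 – 2 – 9 – 1 – 3.
So the diameter is 6.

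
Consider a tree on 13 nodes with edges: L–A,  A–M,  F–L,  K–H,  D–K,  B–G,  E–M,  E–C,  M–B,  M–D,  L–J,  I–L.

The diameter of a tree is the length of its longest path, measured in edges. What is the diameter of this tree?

BFS from H reaches F last, at distance 6; BFS from F confirms no node is farther.
Path: H - K - D - M - A - L - F.

6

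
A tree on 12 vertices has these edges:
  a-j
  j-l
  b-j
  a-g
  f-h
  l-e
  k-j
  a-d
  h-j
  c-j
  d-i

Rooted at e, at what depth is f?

Path from e to f: e–l–j–h–f, which has 4 edges.

4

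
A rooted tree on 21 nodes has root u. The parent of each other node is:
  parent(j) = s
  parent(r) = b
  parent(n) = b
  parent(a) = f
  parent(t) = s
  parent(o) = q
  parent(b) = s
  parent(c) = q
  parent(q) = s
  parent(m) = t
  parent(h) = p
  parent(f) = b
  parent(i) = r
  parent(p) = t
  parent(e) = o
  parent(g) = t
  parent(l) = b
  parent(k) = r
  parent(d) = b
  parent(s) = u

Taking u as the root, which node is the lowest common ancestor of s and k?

s

Path s→root: s u; path k→root: k r b s u.
First common node: s.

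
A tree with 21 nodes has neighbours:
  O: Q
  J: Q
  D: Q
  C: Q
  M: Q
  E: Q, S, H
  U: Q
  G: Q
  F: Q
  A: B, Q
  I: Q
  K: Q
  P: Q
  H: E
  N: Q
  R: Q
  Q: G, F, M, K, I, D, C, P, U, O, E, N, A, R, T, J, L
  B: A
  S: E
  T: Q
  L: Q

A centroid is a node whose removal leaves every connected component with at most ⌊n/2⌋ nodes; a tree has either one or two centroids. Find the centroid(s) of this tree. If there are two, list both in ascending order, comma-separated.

Removing Q splits the tree into components of sizes 3, 2, 1, 1, 1, 1, 1, 1, 1, 1, 1, 1, 1, 1, 1, 1, 1; the largest is 3 ≤ ⌊21/2⌋ = 10.
No neighbour of Q does as well, so Q is the unique centroid.

Q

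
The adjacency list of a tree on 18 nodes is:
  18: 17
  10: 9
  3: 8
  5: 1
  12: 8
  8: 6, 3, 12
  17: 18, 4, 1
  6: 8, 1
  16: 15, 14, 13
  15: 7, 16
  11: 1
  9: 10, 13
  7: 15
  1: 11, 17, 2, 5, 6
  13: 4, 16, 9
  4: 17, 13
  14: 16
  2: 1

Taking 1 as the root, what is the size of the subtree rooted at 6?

4

6's subtree: {6, 8, 3, 12}, size 4.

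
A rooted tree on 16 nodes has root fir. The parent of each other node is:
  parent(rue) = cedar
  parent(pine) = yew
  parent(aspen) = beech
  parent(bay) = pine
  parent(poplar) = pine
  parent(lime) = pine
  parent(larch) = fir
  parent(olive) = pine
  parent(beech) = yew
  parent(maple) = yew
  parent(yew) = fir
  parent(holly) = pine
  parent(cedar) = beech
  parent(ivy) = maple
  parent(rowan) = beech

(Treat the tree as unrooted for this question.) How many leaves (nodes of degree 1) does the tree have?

10

Degree-1 nodes: aspen, bay, holly, ivy, larch, lime, olive, poplar, rowan, rue — 10 of them.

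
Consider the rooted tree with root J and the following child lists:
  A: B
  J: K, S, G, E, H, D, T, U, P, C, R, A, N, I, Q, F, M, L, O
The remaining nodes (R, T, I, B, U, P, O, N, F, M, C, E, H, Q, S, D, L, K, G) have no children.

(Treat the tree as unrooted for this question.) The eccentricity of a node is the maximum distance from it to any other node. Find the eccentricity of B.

A farthest node from B is L (F, K, D, H, C, R, N, I, P, S, O, T, Q, M, G, U, E also at distance 3).
The path B–A–J–L has 3 edges.

3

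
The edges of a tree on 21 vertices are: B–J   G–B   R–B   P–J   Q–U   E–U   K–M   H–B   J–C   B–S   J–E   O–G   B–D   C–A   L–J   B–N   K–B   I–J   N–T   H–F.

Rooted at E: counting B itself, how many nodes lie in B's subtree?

12

B's subtree: {B, R, H, G, N, S, K, D, F, O, T, M}, size 12.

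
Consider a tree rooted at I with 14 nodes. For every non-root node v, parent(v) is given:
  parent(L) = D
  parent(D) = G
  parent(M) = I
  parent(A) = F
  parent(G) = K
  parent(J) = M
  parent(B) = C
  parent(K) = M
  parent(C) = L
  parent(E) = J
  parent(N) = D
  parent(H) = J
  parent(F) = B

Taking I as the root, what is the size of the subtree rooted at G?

8

Descendants of G (including itself): G, D, N, L, C, B, F, A. That's 8.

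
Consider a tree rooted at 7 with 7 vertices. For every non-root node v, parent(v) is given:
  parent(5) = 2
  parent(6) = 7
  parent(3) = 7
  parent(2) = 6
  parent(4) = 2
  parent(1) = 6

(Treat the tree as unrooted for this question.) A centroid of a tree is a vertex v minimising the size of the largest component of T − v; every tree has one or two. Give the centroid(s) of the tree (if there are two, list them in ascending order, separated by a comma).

6

If 6 is removed the pieces have sizes 3, 2, 1, all ≤ ⌊7/2⌋ = 3.
Every other node leaves some component of size > 3, so the centroid is unique.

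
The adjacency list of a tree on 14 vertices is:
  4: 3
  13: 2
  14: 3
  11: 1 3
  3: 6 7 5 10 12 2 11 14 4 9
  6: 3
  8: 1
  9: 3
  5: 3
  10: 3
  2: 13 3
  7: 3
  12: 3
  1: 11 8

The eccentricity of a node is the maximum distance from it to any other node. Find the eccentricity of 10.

A farthest node from 10 is 8.
The path 10-3-11-1-8 has 4 edges.

4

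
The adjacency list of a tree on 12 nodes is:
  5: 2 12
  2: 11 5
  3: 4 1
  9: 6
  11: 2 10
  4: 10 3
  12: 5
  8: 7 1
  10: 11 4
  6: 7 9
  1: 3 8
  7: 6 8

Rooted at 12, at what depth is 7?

9

Climbing from 7 to the root: 7 – 8 – 1 – 3 – 4 – 10 – 11 – 2 – 5 – 12. That's 9 steps.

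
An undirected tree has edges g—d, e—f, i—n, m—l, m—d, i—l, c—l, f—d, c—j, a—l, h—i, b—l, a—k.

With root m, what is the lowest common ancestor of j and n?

l

Ancestors of j (toward the root): j, c, l, m.
Ancestors of n: n, i, l, m.
The deepest node appearing in both lists is l.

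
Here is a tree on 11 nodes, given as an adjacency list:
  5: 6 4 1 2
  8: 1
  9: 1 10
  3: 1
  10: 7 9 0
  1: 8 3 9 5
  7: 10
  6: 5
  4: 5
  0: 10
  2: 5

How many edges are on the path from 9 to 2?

9 – 1 – 5 – 2: 3 edges.

3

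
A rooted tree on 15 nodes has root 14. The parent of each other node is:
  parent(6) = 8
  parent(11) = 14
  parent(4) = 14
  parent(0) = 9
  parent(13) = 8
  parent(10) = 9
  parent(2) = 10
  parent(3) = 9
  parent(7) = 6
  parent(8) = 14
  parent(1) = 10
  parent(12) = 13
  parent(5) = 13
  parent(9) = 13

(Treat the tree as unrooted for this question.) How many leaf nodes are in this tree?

Exactly 9 nodes have a single neighbour: 0, 1, 2, 3, 4, 5, 7, 11, 12.

9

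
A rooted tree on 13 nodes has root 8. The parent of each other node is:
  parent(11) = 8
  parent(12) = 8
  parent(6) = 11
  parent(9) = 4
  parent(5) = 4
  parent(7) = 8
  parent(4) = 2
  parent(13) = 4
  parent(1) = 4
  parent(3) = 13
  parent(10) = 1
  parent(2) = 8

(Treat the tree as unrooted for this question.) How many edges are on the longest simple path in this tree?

6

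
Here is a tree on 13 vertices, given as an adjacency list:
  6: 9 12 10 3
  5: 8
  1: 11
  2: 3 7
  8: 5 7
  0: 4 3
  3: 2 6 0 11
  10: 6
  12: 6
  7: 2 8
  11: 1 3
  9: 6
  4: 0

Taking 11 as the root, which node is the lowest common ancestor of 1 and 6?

11

Ancestors of 1 (toward the root): 1, 11.
Ancestors of 6: 6, 3, 11.
The deepest node appearing in both lists is 11.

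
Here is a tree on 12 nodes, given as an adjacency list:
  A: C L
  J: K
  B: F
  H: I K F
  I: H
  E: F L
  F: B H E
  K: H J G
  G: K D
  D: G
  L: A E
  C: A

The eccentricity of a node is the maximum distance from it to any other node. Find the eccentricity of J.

7

Distances from J peak at 7, attained at C.
J – K – H – F – E – L – A – C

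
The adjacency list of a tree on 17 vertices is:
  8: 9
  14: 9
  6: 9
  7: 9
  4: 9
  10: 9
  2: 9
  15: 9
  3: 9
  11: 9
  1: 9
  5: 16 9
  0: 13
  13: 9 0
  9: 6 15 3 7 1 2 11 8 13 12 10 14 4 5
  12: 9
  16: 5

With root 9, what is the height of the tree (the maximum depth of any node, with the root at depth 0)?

2

16 sits deepest: 9-5-16 — 2 edges from the root.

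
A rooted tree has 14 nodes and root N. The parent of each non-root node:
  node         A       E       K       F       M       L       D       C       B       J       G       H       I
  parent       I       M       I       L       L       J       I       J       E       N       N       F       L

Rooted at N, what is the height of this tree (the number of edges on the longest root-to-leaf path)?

5

B sits deepest: N → J → L → M → E → B — 5 edges from the root.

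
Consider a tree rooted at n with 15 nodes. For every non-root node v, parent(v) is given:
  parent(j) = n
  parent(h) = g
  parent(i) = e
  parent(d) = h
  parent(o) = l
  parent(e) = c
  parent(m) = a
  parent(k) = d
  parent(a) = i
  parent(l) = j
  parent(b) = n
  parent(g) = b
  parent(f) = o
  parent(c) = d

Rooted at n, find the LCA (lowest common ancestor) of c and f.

Ancestors of c (toward the root): c, d, h, g, b, n.
Ancestors of f: f, o, l, j, n.
The deepest node appearing in both lists is n.

n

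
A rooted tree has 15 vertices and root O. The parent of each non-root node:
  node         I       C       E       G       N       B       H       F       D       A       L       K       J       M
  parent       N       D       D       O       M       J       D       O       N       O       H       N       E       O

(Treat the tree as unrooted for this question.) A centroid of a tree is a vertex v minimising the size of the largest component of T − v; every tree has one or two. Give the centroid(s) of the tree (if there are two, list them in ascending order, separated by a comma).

N

Removing N splits the tree into components of sizes 7, 5, 1, 1; the largest is 7 ≤ ⌊15/2⌋ = 7.
No neighbour of N does as well, so N is the unique centroid.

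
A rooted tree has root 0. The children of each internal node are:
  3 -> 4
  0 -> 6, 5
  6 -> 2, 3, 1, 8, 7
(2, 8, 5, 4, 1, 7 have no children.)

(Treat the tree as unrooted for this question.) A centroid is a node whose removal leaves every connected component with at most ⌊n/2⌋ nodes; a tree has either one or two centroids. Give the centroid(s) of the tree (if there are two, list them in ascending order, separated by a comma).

6

If 6 is removed the pieces have sizes 2, 2, 1, 1, 1, 1, all ≤ ⌊9/2⌋ = 4.
No neighbour of 6 does as well, so 6 is the unique centroid.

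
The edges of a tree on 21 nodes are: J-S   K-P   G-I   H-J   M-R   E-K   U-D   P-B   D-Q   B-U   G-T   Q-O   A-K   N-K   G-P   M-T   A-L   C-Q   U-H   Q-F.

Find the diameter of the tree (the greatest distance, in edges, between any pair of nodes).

Starting from C, a farthest node is R at distance 9.
One longest path: C - Q - D - U - B - P - G - T - M - R.
So the diameter is 9.

9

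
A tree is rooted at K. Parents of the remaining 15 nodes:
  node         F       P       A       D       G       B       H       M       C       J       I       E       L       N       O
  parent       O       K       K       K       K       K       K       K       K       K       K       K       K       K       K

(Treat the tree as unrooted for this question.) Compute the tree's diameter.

A longest path is F – O – K – D, with 3 edges.

3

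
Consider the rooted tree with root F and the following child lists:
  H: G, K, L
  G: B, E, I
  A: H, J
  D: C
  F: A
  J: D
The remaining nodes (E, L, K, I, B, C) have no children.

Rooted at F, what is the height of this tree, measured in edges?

4

The longest root-to-leaf path is F–A–J–D–C (4 edges).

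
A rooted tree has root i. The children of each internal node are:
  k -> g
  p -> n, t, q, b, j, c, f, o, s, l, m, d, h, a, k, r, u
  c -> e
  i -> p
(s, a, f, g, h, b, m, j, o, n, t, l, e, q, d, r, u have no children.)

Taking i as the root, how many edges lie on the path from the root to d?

2

i → p → d — 2 edges.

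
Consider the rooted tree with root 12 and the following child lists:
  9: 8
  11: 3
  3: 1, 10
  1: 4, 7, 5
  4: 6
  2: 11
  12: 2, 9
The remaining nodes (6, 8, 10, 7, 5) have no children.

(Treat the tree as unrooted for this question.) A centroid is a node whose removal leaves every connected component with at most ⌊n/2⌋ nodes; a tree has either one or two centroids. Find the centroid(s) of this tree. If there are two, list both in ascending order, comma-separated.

Delete 3: the remaining components have sizes 5, 5, 1. Max 5 ≤ 6, so 3 is a centroid.
No neighbour of 3 does as well, so 3 is the unique centroid.

3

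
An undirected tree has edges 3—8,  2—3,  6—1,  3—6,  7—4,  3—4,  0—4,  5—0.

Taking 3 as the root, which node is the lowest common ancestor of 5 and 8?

5's ancestor chain is 5, 0, 4, 3 and 8's is 8, 3; they first meet at 3.

3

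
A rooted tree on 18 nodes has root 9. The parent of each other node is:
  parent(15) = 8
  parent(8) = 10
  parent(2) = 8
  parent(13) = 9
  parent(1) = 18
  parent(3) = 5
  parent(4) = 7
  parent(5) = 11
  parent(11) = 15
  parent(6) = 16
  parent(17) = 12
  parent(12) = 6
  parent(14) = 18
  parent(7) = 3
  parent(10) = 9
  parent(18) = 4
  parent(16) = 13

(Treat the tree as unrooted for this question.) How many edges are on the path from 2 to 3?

5

2 – 8 – 15 – 11 – 5 – 3: 5 edges.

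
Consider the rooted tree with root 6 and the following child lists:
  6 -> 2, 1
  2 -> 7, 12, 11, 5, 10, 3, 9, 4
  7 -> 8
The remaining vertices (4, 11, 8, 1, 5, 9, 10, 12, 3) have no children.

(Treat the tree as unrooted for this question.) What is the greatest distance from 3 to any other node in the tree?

3

The node farthest from 3 is 1 (8 also at distance 3), via 3–2–6–1 — 3 edges.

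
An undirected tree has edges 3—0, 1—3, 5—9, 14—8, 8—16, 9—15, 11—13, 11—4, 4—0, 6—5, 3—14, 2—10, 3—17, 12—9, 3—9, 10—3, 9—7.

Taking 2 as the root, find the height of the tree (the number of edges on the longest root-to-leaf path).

6

13 sits deepest: 2 → 10 → 3 → 0 → 4 → 11 → 13 — 6 edges from the root.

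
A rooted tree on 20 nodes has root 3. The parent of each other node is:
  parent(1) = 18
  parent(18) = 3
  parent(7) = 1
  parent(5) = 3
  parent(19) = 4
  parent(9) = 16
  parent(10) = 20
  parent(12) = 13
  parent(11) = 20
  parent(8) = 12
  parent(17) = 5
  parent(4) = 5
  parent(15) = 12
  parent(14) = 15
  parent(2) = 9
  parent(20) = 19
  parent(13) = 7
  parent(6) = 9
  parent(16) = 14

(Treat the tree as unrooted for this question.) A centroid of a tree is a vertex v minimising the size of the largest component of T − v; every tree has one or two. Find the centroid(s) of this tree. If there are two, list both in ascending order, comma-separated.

1, 7

If 7 is removed the pieces have sizes 10, 9, all ≤ ⌊20/2⌋ = 10.
Its neighbour 1 also leaves a largest component of size 10, so both are centroids.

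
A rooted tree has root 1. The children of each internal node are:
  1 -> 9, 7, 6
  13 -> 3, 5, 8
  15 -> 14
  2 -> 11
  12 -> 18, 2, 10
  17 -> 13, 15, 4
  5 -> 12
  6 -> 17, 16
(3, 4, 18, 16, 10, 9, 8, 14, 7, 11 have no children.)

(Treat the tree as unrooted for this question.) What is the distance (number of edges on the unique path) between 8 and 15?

3

The path is 8 – 13 – 17 – 15, which has 3 edges.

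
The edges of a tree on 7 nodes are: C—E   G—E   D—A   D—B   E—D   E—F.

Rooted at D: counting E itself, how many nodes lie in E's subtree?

4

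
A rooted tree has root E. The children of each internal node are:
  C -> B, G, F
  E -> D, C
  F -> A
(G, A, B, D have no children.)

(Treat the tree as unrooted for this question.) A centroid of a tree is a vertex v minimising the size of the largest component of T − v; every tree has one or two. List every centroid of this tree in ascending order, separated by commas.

C

Removing C splits the tree into components of sizes 2, 2, 1, 1; the largest is 2 ≤ ⌊7/2⌋ = 3.
No neighbour of C does as well, so C is the unique centroid.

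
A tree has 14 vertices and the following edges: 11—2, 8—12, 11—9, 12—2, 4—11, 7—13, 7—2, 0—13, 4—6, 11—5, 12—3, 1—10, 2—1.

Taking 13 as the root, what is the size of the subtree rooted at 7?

12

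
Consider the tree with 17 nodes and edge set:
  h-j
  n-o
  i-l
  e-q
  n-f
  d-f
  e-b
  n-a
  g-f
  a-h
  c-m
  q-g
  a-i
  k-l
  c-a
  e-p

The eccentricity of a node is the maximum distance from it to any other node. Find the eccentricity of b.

9

The node farthest from b is k, via b–e–q–g–f–n–a–i–l–k — 9 edges.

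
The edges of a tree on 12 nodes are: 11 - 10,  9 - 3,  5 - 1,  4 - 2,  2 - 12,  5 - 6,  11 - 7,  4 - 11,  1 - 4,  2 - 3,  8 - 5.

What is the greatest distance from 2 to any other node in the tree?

The node farthest from 2 is 8 (6 also at distance 4), via 2 – 4 – 1 – 5 – 8 — 4 edges.

4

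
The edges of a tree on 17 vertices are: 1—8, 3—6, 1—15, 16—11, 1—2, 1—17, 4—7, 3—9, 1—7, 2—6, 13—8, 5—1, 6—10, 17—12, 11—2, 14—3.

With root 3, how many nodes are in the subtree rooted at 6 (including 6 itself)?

14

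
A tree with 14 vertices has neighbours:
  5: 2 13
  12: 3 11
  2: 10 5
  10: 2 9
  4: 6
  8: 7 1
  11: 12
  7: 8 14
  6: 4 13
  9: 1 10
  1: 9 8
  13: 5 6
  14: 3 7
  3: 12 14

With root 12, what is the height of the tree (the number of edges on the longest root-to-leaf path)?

12

A deepest node is 4, reached by 12 – 3 – 14 – 7 – 8 – 1 – 9 – 10 – 2 – 5 – 13 – 6 – 4.
That path has 12 edges, so the height is 12.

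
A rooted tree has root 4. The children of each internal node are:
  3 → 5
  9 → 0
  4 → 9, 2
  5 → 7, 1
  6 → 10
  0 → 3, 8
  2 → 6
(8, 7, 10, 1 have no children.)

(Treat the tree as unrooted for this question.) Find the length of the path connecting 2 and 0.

The path is 2 - 4 - 9 - 0, which has 3 edges.

3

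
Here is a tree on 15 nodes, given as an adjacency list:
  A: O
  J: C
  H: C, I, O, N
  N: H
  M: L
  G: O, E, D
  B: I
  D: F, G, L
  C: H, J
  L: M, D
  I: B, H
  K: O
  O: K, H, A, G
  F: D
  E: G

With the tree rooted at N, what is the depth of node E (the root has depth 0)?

N – H – O – G – E — 4 edges.

4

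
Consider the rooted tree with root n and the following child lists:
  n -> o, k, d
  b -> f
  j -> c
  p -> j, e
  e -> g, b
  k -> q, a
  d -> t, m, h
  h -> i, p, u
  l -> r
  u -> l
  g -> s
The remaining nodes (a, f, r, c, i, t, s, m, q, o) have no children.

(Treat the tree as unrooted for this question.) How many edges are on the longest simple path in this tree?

8

BFS from q reaches s last, at distance 8; BFS from s confirms no node is farther.
Path: q–k–n–d–h–p–e–g–s.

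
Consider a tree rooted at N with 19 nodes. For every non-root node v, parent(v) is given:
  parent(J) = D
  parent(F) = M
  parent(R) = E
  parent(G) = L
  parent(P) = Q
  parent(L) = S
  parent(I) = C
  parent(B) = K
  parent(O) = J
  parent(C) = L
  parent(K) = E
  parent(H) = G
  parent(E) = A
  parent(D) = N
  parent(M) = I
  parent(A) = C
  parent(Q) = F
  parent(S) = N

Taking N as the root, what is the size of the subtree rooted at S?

15

The subtree rooted at S contains: S, L, G, C, H, I, A, M, E, F, K, R, Q, B, P — 15 nodes.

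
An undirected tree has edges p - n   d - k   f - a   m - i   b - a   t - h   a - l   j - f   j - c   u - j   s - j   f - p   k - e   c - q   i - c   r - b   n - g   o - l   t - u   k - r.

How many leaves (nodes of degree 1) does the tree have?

The leaves are d, e, g, h, m, o, q, s.
That is 8 leaves.

8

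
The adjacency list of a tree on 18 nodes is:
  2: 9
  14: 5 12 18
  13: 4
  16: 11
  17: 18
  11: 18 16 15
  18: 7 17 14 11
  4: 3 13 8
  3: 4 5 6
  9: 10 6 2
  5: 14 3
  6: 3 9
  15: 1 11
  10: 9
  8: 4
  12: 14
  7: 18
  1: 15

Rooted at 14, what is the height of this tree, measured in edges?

5

2 sits deepest: 14-5-3-6-9-2 — 5 edges from the root.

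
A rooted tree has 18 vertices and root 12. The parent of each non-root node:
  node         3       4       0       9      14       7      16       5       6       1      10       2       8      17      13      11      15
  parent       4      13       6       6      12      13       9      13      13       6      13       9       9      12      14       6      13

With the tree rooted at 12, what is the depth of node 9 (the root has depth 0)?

12 – 14 – 13 – 6 – 9 — 4 edges.

4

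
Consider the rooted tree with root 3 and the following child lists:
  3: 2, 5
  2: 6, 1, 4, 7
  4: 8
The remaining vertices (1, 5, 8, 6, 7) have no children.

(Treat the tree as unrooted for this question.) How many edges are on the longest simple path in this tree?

Starting from 5, a farthest node is 8 at distance 4.
One longest path: 5–3–2–4–8.
So the diameter is 4.

4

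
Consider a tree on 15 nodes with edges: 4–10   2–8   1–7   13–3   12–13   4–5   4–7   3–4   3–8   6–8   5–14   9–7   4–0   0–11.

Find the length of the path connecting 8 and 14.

The path is 8 – 3 – 4 – 5 – 14, which has 4 edges.

4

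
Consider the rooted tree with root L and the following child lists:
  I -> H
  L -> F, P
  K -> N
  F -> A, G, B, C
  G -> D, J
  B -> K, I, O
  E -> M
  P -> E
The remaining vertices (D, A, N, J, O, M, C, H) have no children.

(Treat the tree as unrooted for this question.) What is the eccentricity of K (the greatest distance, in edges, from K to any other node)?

6

Distances from K peak at 6, attained at M.
K-B-F-L-P-E-M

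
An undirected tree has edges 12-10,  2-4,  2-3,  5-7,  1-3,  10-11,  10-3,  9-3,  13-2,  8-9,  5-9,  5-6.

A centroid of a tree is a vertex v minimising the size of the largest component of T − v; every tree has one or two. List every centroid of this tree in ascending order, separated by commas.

3

Delete 3: the remaining components have sizes 5, 3, 3, 1. Max 5 ≤ 6, so 3 is a centroid.
No neighbour of 3 does as well, so 3 is the unique centroid.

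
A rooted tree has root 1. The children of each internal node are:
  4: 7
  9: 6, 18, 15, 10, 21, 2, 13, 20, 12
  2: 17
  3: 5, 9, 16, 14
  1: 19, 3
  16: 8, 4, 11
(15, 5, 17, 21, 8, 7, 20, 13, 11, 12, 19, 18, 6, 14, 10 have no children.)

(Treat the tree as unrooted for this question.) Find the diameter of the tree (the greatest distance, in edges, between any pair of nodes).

BFS from 17 reaches 7 last, at distance 6; BFS from 7 confirms no node is farther.
Path: 17-2-9-3-16-4-7.

6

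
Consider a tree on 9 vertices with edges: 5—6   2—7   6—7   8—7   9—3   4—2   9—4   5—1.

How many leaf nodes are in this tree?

Exactly 3 nodes have a single neighbour: 1, 3, 8.

3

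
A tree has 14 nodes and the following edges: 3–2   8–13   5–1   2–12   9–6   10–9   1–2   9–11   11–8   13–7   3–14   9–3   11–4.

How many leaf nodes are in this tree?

Degree-1 nodes: 4, 5, 6, 7, 10, 12, 14 — 7 of them.

7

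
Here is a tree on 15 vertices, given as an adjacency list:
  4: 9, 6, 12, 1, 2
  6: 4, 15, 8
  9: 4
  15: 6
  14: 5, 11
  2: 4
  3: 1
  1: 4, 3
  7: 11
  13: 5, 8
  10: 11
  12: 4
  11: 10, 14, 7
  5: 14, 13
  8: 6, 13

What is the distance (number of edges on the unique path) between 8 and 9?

3

8 - 6 - 4 - 9: 3 edges.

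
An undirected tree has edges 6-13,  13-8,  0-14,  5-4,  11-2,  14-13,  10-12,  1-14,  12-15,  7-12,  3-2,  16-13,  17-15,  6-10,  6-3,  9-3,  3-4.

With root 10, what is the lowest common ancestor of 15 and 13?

Path 15→root: 15 12 10; path 13→root: 13 6 10.
First common node: 10.

10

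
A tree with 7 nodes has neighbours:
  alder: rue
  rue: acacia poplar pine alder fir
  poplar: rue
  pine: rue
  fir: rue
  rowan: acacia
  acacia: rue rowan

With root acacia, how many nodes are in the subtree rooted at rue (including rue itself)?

Descendants of rue (including itself): rue, alder, fir, pine, poplar. That's 5.

5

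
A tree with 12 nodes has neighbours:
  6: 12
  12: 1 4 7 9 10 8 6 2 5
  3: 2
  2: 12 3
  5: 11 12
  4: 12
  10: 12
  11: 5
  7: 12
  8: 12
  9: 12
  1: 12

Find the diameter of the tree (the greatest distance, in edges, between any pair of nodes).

4

Starting from 3, a farthest node is 11 at distance 4.
One longest path: 3 – 2 – 12 – 5 – 11.
So the diameter is 4.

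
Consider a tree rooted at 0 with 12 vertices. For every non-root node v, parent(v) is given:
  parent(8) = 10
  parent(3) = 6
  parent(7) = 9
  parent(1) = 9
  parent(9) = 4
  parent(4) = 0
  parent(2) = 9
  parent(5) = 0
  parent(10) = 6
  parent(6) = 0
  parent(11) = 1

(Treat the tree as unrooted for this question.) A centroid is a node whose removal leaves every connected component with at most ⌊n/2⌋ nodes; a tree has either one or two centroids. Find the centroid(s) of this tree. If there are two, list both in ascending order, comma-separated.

0, 4

Delete 0: the remaining components have sizes 6, 4, 1. Max 6 ≤ 6, so 0 is a centroid.
4 is adjacent to 0 and is also a centroid (the largest component after removing it is likewise 6).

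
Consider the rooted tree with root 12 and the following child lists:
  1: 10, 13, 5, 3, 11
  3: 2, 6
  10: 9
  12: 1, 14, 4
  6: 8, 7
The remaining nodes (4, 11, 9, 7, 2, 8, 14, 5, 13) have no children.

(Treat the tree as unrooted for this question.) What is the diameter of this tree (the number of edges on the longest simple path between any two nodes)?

5

A longest path is 7–6–3–1–12–14, with 5 edges.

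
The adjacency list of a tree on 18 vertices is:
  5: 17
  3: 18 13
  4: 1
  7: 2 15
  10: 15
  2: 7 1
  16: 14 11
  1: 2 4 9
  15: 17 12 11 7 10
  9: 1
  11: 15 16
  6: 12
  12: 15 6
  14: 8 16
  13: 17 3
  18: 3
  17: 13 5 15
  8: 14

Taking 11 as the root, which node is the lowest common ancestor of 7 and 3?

15

7's ancestor chain is 7, 15, 11 and 3's is 3, 13, 17, 15, 11; they first meet at 15.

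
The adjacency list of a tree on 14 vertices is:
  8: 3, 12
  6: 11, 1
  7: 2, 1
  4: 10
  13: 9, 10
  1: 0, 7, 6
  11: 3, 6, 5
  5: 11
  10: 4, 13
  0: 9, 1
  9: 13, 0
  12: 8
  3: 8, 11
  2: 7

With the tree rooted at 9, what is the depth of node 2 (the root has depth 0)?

9 → 0 → 1 → 7 → 2 — 4 edges.

4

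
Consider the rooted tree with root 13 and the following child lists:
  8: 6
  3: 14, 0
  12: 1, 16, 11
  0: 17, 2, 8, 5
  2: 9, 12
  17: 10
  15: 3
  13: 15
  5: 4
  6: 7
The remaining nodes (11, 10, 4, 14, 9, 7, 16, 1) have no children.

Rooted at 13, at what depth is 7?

Path from 13 to 7: 13 → 15 → 3 → 0 → 8 → 6 → 7, which has 6 edges.

6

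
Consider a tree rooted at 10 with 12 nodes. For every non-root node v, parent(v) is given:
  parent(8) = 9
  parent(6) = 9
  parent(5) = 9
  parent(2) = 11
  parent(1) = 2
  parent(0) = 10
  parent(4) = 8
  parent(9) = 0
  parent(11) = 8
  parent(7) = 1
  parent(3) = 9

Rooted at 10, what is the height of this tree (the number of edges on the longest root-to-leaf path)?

A deepest node is 7, reached by 10-0-9-8-11-2-1-7.
That path has 7 edges, so the height is 7.

7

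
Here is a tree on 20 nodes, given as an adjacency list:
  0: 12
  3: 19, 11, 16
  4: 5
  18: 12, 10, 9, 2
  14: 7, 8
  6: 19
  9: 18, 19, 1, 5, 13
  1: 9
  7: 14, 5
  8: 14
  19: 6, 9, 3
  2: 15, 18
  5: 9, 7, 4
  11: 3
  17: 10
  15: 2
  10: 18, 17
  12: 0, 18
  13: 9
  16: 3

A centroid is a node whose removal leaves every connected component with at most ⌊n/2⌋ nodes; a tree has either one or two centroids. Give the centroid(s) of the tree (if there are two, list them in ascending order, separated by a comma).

If 9 is removed the pieces have sizes 7, 5, 5, 1, 1, all ≤ ⌊20/2⌋ = 10.
Every other node leaves some component of size > 10, so the centroid is unique.

9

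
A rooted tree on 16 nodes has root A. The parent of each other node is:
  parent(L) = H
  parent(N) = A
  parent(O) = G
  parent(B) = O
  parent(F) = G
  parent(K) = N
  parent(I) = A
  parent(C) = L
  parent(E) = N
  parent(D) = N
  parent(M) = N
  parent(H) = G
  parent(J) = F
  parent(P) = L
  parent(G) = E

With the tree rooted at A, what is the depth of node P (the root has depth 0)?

6

Climbing from P to the root: P – L – H – G – E – N – A. That's 6 steps.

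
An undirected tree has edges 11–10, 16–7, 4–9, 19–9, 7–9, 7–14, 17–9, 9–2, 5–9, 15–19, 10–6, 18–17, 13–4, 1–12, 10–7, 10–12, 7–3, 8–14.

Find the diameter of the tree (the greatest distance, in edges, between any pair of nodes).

A longest path is 1–12–10–7–9–19–15, with 6 edges.

6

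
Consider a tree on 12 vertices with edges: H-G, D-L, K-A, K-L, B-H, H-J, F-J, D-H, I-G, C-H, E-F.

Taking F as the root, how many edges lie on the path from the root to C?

Climbing from C to the root: C–H–J–F. That's 3 steps.

3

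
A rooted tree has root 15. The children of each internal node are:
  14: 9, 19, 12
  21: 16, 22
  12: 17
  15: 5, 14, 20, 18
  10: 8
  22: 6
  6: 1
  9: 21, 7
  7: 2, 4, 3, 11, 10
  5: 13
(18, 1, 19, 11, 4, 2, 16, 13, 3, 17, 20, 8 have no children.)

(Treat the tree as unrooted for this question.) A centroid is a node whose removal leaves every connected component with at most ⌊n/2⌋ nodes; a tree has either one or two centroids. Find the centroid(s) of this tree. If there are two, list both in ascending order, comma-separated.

Removing 9 splits the tree into components of sizes 9, 7, 5; the largest is 9 ≤ ⌊22/2⌋ = 11.
No neighbour of 9 does as well, so 9 is the unique centroid.

9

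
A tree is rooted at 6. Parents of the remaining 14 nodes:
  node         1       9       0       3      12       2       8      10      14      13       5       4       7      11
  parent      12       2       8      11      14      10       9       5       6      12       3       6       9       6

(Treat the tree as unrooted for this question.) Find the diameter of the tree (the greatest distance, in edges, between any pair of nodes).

11

A longest path is 13–12–14–6–11–3–5–10–2–9–8–0, with 11 edges.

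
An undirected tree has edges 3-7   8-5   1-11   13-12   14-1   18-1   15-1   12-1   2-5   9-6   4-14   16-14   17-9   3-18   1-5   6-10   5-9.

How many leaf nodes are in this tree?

The leaves are 2, 4, 7, 8, 10, 11, 13, 15, 16, 17.
That is 10 leaves.

10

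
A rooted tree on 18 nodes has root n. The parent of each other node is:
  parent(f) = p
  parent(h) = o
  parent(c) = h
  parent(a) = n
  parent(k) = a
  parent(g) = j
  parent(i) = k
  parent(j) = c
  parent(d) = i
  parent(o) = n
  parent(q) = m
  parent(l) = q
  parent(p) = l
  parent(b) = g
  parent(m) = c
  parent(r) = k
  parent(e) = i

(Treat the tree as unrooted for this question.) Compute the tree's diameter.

12

Starting from f, a farthest node is e at distance 12.
One longest path: f-p-l-q-m-c-h-o-n-a-k-i-e.
So the diameter is 12.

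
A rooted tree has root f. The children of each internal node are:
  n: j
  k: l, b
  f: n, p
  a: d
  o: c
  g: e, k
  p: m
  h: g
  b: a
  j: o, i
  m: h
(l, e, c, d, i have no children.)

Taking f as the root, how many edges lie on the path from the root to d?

8

Path from f to d: f – p – m – h – g – k – b – a – d, which has 8 edges.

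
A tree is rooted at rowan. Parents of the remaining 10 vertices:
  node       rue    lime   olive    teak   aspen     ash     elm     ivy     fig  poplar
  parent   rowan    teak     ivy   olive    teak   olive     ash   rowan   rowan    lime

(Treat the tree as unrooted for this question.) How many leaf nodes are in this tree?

The leaves are aspen, elm, fig, poplar, rue.
That is 5 leaves.

5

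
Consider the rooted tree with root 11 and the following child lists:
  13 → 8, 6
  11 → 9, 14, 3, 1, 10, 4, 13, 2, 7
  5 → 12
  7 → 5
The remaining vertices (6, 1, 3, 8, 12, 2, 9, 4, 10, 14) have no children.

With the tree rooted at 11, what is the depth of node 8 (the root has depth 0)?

Path from 11 to 8: 11 – 13 – 8, which has 2 edges.

2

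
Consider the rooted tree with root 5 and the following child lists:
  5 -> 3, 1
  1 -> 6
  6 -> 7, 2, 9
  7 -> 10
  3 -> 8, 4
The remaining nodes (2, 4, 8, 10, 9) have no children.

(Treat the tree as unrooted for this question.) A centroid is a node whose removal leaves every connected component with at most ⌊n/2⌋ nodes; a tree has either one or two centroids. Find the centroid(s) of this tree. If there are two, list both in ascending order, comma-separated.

If 6 is removed the pieces have sizes 5, 2, 1, 1, all ≤ ⌊10/2⌋ = 5.
1 is adjacent to 6 and is also a centroid (the largest component after removing it is likewise 5).

1, 6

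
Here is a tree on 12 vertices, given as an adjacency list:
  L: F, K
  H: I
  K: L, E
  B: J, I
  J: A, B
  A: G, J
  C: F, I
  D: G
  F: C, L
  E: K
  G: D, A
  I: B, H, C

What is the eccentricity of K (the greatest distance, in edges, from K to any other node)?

A farthest node from K is D.
The path K–L–F–C–I–B–J–A–G–D has 9 edges.

9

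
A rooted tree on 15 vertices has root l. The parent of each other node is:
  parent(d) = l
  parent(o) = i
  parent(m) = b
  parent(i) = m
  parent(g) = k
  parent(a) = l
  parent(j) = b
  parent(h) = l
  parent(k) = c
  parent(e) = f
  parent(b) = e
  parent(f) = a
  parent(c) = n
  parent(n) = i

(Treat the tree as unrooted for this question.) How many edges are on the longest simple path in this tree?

11

BFS from d reaches g last, at distance 11; BFS from g confirms no node is farther.
Path: d - l - a - f - e - b - m - i - n - c - k - g.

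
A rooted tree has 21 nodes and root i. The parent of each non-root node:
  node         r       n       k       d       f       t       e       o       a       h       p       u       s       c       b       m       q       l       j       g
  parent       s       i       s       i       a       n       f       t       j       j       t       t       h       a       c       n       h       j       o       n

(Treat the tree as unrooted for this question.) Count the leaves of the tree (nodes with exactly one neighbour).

The leaves are b, d, e, g, k, l, m, p, q, r, u.
That is 11 leaves.

11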